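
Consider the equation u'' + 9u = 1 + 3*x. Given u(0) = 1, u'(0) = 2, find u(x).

u = 1/9 + x/3 + 5*sin(3*x)/9 + 8*cos(3*x)/9

Characteristic equation r² + 9 = 0 has discriminant (0)² - 4·(9) = -36 < 0, so r = ± 3i.
Hence u_h = C1*cos(3*x) + C2*sin(3*x).
For the particular solution try u_p = A0 + A1*x. Substituting and matching coefficients of each power of x gives A0 = 1/9, A1 = 1/3, so u_p = 1/9 + x/3.
General solution: u = 1/9 + x/3 + C1*cos(3*x) + C2*sin(3*x).
Apply the initial conditions: u(0) = 1/9 + C1 = 1 and u'(0) = 1/3 + 3*C2 = 2. Solving gives C1 = 8/9, C2 = 5/9.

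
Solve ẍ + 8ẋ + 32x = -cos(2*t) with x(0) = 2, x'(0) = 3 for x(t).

x = -7*cos(2*t)/260 - sin(2*t)/65 + 181*exp(-4*t)*sin(4*t)/65 + 527*cos(4*t)*exp(-4*t)/260

Characteristic equation r² + 8r + 32 = 0 has discriminant (8)² - 4·(32) = -64 < 0, so r = -4 ± 4i.
Hence x_h = C1*cos(4*t)*exp(-4*t) + C2*exp(-4*t)*sin(4*t).
Try x_p = A*cos(2*t) + B*sin(2*t). Substituting and equating the coefficients of cos(2t) and sin(2t) gives A = -7/260, B = -1/65, so x_p = -7*cos(2*t)/260 - sin(2*t)/65.
General solution: x = -7*cos(2*t)/260 - sin(2*t)/65 + C1*cos(4*t)*exp(-4*t) + C2*exp(-4*t)*sin(4*t).
Apply the initial conditions: x(0) = -7/260 + C1 = 2 and x'(0) = -2/65 - 4*C1 + 4*C2 = 3. Solving gives C1 = 527/260, C2 = 181/65.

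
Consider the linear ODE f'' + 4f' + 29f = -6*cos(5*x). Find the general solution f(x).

f = -15*sin(5*x)/52 - 3*cos(5*x)/52 + C1*cos(5*x)*exp(-2*x) + C2*exp(-2*x)*sin(5*x)

Characteristic equation r² + 4r + 29 = 0 has discriminant (4)² - 4·(29) = -100 < 0, so r = -2 ± 5i.
Hence f_h = C1*cos(5*x)*exp(-2*x) + C2*exp(-2*x)*sin(5*x).
Try f_p = A*cos(5*x) + B*sin(5*x). Substituting and equating the coefficients of cos(5x) and sin(5x) gives A = -3/52, B = -15/52, so f_p = -15*sin(5*x)/52 - 3*cos(5*x)/52.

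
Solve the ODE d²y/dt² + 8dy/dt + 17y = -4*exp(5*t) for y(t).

y = -2*exp(5*t)/41 + C1*cos(t)*exp(-4*t) + C2*exp(-4*t)*sin(t)

Characteristic equation r² + 8r + 17 = 0 has discriminant (8)² - 4·(17) = -4 < 0, so r = -4 ± i.
Hence y_h = C1*cos(t)*exp(-4*t) + C2*exp(-4*t)*sin(t).
Try y_p = A*exp(5*t). Substituting into the equation and dividing by exp(5*t) gives A = -2/41, so y_p = -2*exp(5*t)/41.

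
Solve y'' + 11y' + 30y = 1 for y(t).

Characteristic equation r² + 11r + 30 = 0 factors as (r + 5)(r + 6) = 0, so r = -5, -6.
Hence y_h = C1*exp(-5*t) + C2*exp(-6*t).
For the particular solution try y_p = A0. Substituting and matching coefficients of each power of t gives A0 = 1/30, so y_p = 1/30.

y = 1/30 + C1*exp(-5*t) + C2*exp(-6*t)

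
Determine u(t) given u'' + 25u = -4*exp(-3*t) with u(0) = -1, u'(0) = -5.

u = -91*sin(5*t)/85 - 15*cos(5*t)/17 - 2*exp(-3*t)/17

Characteristic equation r² + 25 = 0 has discriminant (0)² - 4·(25) = -100 < 0, so r = ± 5i.
Hence u_h = C1*cos(5*t) + C2*sin(5*t).
Try u_p = A*exp(-3*t). Substituting into the equation and dividing by exp(-3*t) gives A = -2/17, so u_p = -2*exp(-3*t)/17.
General solution: u = -2*exp(-3*t)/17 + C1*cos(5*t) + C2*sin(5*t).
Apply the initial conditions: u(0) = -2/17 + C1 = -1 and u'(0) = 6/17 + 5*C2 = -5. Solving gives C1 = -15/17, C2 = -91/85.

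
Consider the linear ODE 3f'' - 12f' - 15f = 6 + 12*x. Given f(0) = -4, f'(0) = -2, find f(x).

f = 6/25 - 68*exp(5*x)/75 - 10*exp(-x)/3 - 4*x/5

Divide through by 3: f'' - 4f' - 5f = 2 + 4*x.
Characteristic equation r² - 4r - 5 = 0 factors as (r + 1)(r - 5) = 0, so r = -1, 5.
Hence f_h = C1*exp(-x) + C2*exp(5*x).
For the particular solution try f_p = A0 + A1*x. Substituting and matching coefficients of each power of x gives A0 = 6/25, A1 = -4/5, so f_p = 6/25 - 4*x/5.
General solution: f = 6/25 - 4*x/5 + C1*exp(-x) + C2*exp(5*x).
Apply the initial conditions: f(0) = 6/25 + C1 + C2 = -4 and f'(0) = -4/5 - C1 + 5*C2 = -2. Solving gives C1 = -10/3, C2 = -68/75.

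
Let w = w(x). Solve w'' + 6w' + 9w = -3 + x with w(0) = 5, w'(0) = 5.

Characteristic equation r² + 6r + 9 = 0 has discriminant (6)² - 4·(9) = 0, so r = -3 is a repeated root.
Hence w_h = (C1 + C2*x)*exp(-3*x).
For the particular solution try w_p = A0 + A1*x. Substituting and matching coefficients of each power of x gives A0 = -11/27, A1 = 1/9, so w_p = -11/27 + x/9.
General solution: w = -11/27 + x/9 + C1*exp(-3*x) + C2*x*exp(-3*x).
Apply the initial conditions: w(0) = -11/27 + C1 = 5 and w'(0) = 1/9 + C2 - 3*C1 = 5. Solving gives C1 = 146/27, C2 = 190/9.

w = -11/27 + x/9 + 146*exp(-3*x)/27 + 190*x*exp(-3*x)/9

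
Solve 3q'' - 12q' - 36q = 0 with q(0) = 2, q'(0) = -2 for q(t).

Divide through by 3: q'' - 4q' - 12q = 0.
Characteristic equation r² - 4r - 12 = 0 factors as (r - 6)(r + 2) = 0, so r = 6, -2.
Hence q_h = C1*exp(6*t) + C2*exp(-2*t).
Apply the initial conditions: q(0) = C1 + C2 = 2 and q'(0) = -2*C2 + 6*C1 = -2. Solving gives C1 = 1/4, C2 = 7/4.

q = exp(6*t)/4 + 7*exp(-2*t)/4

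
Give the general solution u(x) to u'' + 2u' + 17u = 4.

Characteristic equation r² + 2r + 17 = 0 has discriminant (2)² - 4·(17) = -64 < 0, so r = -1 ± 4i.
Hence u_h = C1*cos(4*x)*exp(-x) + C2*exp(-x)*sin(4*x).
For the particular solution try u_p = A0. Substituting and matching coefficients of each power of x gives A0 = 4/17, so u_p = 4/17.

u = 4/17 + C1*cos(4*x)*exp(-x) + C2*exp(-x)*sin(4*x)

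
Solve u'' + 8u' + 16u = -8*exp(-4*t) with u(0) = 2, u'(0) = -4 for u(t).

u = 2*exp(-4*t) - 4*t**2*exp(-4*t) + 4*t*exp(-4*t)

Characteristic equation r² + 8r + 16 = 0 has discriminant (8)² - 4·(16) = 0, so r = -4 is a repeated root.
Hence u_h = (C1 + C2*t)*exp(-4*t).
Since exp(-4*t) solves the homogeneous equation (r = -4 is a root of multiplicity 2), multiply the trial by t^2. Try u_p = A*t^2*exp(-4*t). Substituting into the equation and dividing by exp(-4*t) gives A = -4, so u_p = -4*t^2*exp(-4*t).
General solution: u = C1*exp(-4*t) - 4*t^2*exp(-4*t) + C2*t*exp(-4*t).
Apply the initial conditions: u(0) = C1 = 2 and u'(0) = C2 - 4*C1 = -4. Solving gives C1 = 2, C2 = 4.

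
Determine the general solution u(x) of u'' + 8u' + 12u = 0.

Characteristic equation r² + 8r + 12 = 0 factors as (r + 6)(r + 2) = 0, so r = -6, -2.
Hence u_h = C1*exp(-6*x) + C2*exp(-2*x).

u = C1*exp(-6*x) + C2*exp(-2*x)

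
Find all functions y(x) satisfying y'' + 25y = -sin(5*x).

y = C1*cos(5*x) + C2*sin(5*x) + x*cos(5*x)/10

Characteristic equation r² + 25 = 0 has discriminant (0)² - 4·(25) = -100 < 0, so r = ± 5i.
Hence y_h = C1*cos(5*x) + C2*sin(5*x).
Since ±5i are characteristic roots, multiply the trial by x. Try y_p = x*(A*cos(5*x) + B*sin(5*x)). Substituting and equating the coefficients of cos(5x) and sin(5x) gives A = 1/10, B = 0, so y_p = x*cos(5*x)/10.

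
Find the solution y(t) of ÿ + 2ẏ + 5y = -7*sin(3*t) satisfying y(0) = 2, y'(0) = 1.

y = 7*sin(3*t)/13 + 21*cos(3*t)/26 + 15*exp(-t)*sin(2*t)/52 + 31*cos(2*t)*exp(-t)/26

Characteristic equation r² + 2r + 5 = 0 has discriminant (2)² - 4·(5) = -16 < 0, so r = -1 ± 2i.
Hence y_h = C1*cos(2*t)*exp(-t) + C2*exp(-t)*sin(2*t).
Try y_p = A*cos(3*t) + B*sin(3*t). Substituting and equating the coefficients of cos(3t) and sin(3t) gives A = 21/26, B = 7/13, so y_p = 7*sin(3*t)/13 + 21*cos(3*t)/26.
General solution: y = 7*sin(3*t)/13 + 21*cos(3*t)/26 + C1*cos(2*t)*exp(-t) + C2*exp(-t)*sin(2*t).
Apply the initial conditions: y(0) = 21/26 + C1 = 2 and y'(0) = 21/13 - C1 + 2*C2 = 1. Solving gives C1 = 31/26, C2 = 15/52.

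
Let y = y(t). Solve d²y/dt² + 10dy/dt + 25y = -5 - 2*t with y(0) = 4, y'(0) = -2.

y = -21/125 - 2*t/25 + 521*exp(-5*t)/125 + 473*t*exp(-5*t)/25

Characteristic equation r² + 10r + 25 = 0 has discriminant (10)² - 4·(25) = 0, so r = -5 is a repeated root.
Hence y_h = (C1 + C2*t)*exp(-5*t).
For the particular solution try y_p = A0 + A1*t. Substituting and matching coefficients of each power of t gives A0 = -21/125, A1 = -2/25, so y_p = -21/125 - 2*t/25.
General solution: y = -21/125 - 2*t/25 + C1*exp(-5*t) + C2*t*exp(-5*t).
Apply the initial conditions: y(0) = -21/125 + C1 = 4 and y'(0) = -2/25 + C2 - 5*C1 = -2. Solving gives C1 = 521/125, C2 = 473/25.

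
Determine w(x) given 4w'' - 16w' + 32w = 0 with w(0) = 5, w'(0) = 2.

Divide through by 4: w'' - 4w' + 8w = 0.
Characteristic equation r² - 4r + 8 = 0 has discriminant (-4)² - 4·(8) = -16 < 0, so r = 2 ± 2i.
Hence w_h = C1*cos(2*x)*exp(2*x) + C2*exp(2*x)*sin(2*x).
Apply the initial conditions: w(0) = C1 = 5 and w'(0) = 2*C1 + 2*C2 = 2. Solving gives C1 = 5, C2 = -4.

w = -4*exp(2*x)*sin(2*x) + 5*cos(2*x)*exp(2*x)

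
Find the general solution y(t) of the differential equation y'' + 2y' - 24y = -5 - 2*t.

y = 31/144 + t/12 + C1*exp(-6*t) + C2*exp(4*t)

Characteristic equation r² + 2r - 24 = 0 factors as (r + 6)(r - 4) = 0, so r = -6, 4.
Hence y_h = C1*exp(-6*t) + C2*exp(4*t).
For the particular solution try y_p = A0 + A1*t. Substituting and matching coefficients of each power of t gives A0 = 31/144, A1 = 1/12, so y_p = 31/144 + t/12.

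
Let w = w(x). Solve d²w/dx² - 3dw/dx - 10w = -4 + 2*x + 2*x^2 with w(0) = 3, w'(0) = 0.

Characteristic equation r² - 3r - 10 = 0 factors as (r + 2)(r - 5) = 0, so r = -2, 5.
Hence w_h = C1*exp(-2*x) + C2*exp(5*x).
For the particular solution try w_p = A0 + A1*x + A2*x^2. Substituting and matching coefficients of each power of x gives A0 = 48/125, A1 = -2/25, A2 = -1/5, so w_p = 48/125 - 2*x/25 - x^2/5.
General solution: w = 48/125 - 2*x/25 - x^2/5 + C1*exp(-2*x) + C2*exp(5*x).
Apply the initial conditions: w(0) = 48/125 + C1 + C2 = 3 and w'(0) = -2/25 - 2*C1 + 5*C2 = 0. Solving gives C1 = 13/7, C2 = 664/875.

w = 48/125 - 2*x/25 - x**2/5 + 13*exp(-2*x)/7 + 664*exp(5*x)/875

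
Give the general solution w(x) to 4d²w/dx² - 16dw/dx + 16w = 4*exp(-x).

w = exp(-x)/9 + C1*exp(2*x) + C2*x*exp(2*x)

Divide through by 4: w'' - 4w' + 4w = exp(-x).
Characteristic equation r² - 4r + 4 = 0 has discriminant (-4)² - 4·(4) = 0, so r = 2 is a repeated root.
Hence w_h = (C1 + C2*x)*exp(2*x).
Try w_p = A*exp(-x). Substituting into the equation and dividing by exp(-x) gives A = 1/9, so w_p = exp(-x)/9.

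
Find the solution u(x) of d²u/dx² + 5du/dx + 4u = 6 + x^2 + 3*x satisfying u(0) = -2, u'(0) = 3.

Characteristic equation r² + 5r + 4 = 0 factors as (r + 4)(r + 1) = 0, so r = -4, -1.
Hence u_h = C1*exp(-4*x) + C2*exp(-x).
For the particular solution try u_p = A0 + A1*x + A2*x^2. Substituting and matching coefficients of each power of x gives A0 = 39/32, A1 = 1/8, A2 = 1/4, so u_p = 39/32 + x^2/4 + x/8.
General solution: u = 39/32 + x^2/4 + x/8 + C1*exp(-4*x) + C2*exp(-x).
Apply the initial conditions: u(0) = 39/32 + C1 + C2 = -2 and u'(0) = 1/8 - C2 - 4*C1 = 3. Solving gives C1 = 11/96, C2 = -10/3.

u = 39/32 - 10*exp(-x)/3 + x**2/4 + x/8 + 11*exp(-4*x)/96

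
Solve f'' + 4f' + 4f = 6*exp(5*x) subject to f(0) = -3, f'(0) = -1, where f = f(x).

Characteristic equation r² + 4r + 4 = 0 has discriminant (4)² - 4·(4) = 0, so r = -2 is a repeated root.
Hence f_h = (C1 + C2*x)*exp(-2*x).
Try f_p = A*exp(5*x). Substituting into the equation and dividing by exp(5*x) gives A = 6/49, so f_p = 6*exp(5*x)/49.
General solution: f = 6*exp(5*x)/49 + C1*exp(-2*x) + C2*x*exp(-2*x).
Apply the initial conditions: f(0) = 6/49 + C1 = -3 and f'(0) = 30/49 + C2 - 2*C1 = -1. Solving gives C1 = -153/49, C2 = -55/7.

f = -153*exp(-2*x)/49 + 6*exp(5*x)/49 - 55*x*exp(-2*x)/7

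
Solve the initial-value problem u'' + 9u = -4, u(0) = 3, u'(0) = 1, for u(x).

Characteristic equation r² + 9 = 0 has discriminant (0)² - 4·(9) = -36 < 0, so r = ± 3i.
Hence u_h = C1*cos(3*x) + C2*sin(3*x).
For the particular solution try u_p = A0. Substituting and matching coefficients of each power of x gives A0 = -4/9, so u_p = -4/9.
General solution: u = -4/9 + C1*cos(3*x) + C2*sin(3*x).
Apply the initial conditions: u(0) = -4/9 + C1 = 3 and u'(0) = 3*C2 = 1. Solving gives C1 = 31/9, C2 = 1/3.

u = -4/9 + sin(3*x)/3 + 31*cos(3*x)/9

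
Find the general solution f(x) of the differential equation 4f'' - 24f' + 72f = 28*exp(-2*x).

Divide through by 4: f'' - 6f' + 18f = 7*exp(-2*x).
Characteristic equation r² - 6r + 18 = 0 has discriminant (-6)² - 4·(18) = -36 < 0, so r = 3 ± 3i.
Hence f_h = C1*cos(3*x)*exp(3*x) + C2*exp(3*x)*sin(3*x).
Try f_p = A*exp(-2*x). Substituting into the equation and dividing by exp(-2*x) gives A = 7/34, so f_p = 7*exp(-2*x)/34.

f = 7*exp(-2*x)/34 + C1*cos(3*x)*exp(3*x) + C2*exp(3*x)*sin(3*x)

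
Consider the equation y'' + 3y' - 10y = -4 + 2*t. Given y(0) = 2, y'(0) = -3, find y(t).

Characteristic equation r² + 3r - 10 = 0 factors as (r - 2)(r + 5) = 0, so r = 2, -5.
Hence y_h = C1*exp(2*t) + C2*exp(-5*t).
For the particular solution try y_p = A0 + A1*t. Substituting and matching coefficients of each power of t gives A0 = 17/50, A1 = -1/5, so y_p = 17/50 - t/5.
General solution: y = 17/50 - t/5 + C1*exp(2*t) + C2*exp(-5*t).
Apply the initial conditions: y(0) = 17/50 + C1 + C2 = 2 and y'(0) = -1/5 - 5*C2 + 2*C1 = -3. Solving gives C1 = 11/14, C2 = 153/175.

y = 17/50 - t/5 + 11*exp(2*t)/14 + 153*exp(-5*t)/175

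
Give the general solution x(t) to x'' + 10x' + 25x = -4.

Characteristic equation r² + 10r + 25 = 0 has discriminant (10)² - 4·(25) = 0, so r = -5 is a repeated root.
Hence x_h = (C1 + C2*t)*exp(-5*t).
For the particular solution try x_p = A0. Substituting and matching coefficients of each power of t gives A0 = -4/25, so x_p = -4/25.

x = -4/25 + C1*exp(-5*t) + C2*t*exp(-5*t)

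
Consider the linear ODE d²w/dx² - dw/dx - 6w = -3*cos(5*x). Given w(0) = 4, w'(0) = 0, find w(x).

Characteristic equation r² - r - 6 = 0 factors as (r + 2)(r - 3) = 0, so r = -2, 3.
Hence w_h = C1*exp(-2*x) + C2*exp(3*x).
Try w_p = A*cos(5*x) + B*sin(5*x). Substituting and equating the coefficients of cos(5x) and sin(5x) gives A = 93/986, B = 15/986, so w_p = 15*sin(5*x)/986 + 93*cos(5*x)/986.
General solution: w = 15*sin(5*x)/986 + 93*cos(5*x)/986 + C1*exp(-2*x) + C2*exp(3*x).
Apply the initial conditions: w(0) = 93/986 + C1 + C2 = 4 and w'(0) = 75/986 - 2*C1 + 3*C2 = 0. Solving gives C1 = 342/145, C2 = 263/170.

w = 15*sin(5*x)/986 + 93*cos(5*x)/986 + 263*exp(3*x)/170 + 342*exp(-2*x)/145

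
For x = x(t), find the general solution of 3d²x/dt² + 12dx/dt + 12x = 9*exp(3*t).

Divide through by 3: x'' + 4x' + 4x = 3*exp(3*t).
Characteristic equation r² + 4r + 4 = 0 has discriminant (4)² - 4·(4) = 0, so r = -2 is a repeated root.
Hence x_h = (C1 + C2*t)*exp(-2*t).
Try x_p = A*exp(3*t). Substituting into the equation and dividing by exp(3*t) gives A = 3/25, so x_p = 3*exp(3*t)/25.

x = 3*exp(3*t)/25 + C1*exp(-2*t) + C2*t*exp(-2*t)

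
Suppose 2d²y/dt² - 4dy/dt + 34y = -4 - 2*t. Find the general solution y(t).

y = -36/289 - t/17 + C1*cos(4*t)*exp(t) + C2*exp(t)*sin(4*t)

Divide through by 2: y'' - 2y' + 17y = -2 - t.
Characteristic equation r² - 2r + 17 = 0 has discriminant (-2)² - 4·(17) = -64 < 0, so r = 1 ± 4i.
Hence y_h = C1*cos(4*t)*exp(t) + C2*exp(t)*sin(4*t).
For the particular solution try y_p = A0 + A1*t. Substituting and matching coefficients of each power of t gives A0 = -36/289, A1 = -1/17, so y_p = -36/289 - t/17.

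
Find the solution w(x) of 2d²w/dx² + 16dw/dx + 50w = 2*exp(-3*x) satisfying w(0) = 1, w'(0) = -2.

Divide through by 2: w'' + 8w' + 25w = exp(-3*x).
Characteristic equation r² + 8r + 25 = 0 has discriminant (8)² - 4·(25) = -36 < 0, so r = -4 ± 3i.
Hence w_h = C1*cos(3*x)*exp(-4*x) + C2*exp(-4*x)*sin(3*x).
Try w_p = A*exp(-3*x). Substituting into the equation and dividing by exp(-3*x) gives A = 1/10, so w_p = exp(-3*x)/10.
General solution: w = exp(-3*x)/10 + C1*cos(3*x)*exp(-4*x) + C2*exp(-4*x)*sin(3*x).
Apply the initial conditions: w(0) = 1/10 + C1 = 1 and w'(0) = -3/10 - 4*C1 + 3*C2 = -2. Solving gives C1 = 9/10, C2 = 19/30.

w = exp(-3*x)/10 + 9*cos(3*x)*exp(-4*x)/10 + 19*exp(-4*x)*sin(3*x)/30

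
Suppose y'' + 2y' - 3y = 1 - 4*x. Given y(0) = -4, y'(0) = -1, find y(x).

Characteristic equation r² + 2r - 3 = 0 factors as (r - 1)(r + 3) = 0, so r = 1, -3.
Hence y_h = C1*exp(x) + C2*exp(-3*x).
For the particular solution try y_p = A0 + A1*x. Substituting and matching coefficients of each power of x gives A0 = 5/9, A1 = 4/3, so y_p = 5/9 + 4*x/3.
General solution: y = 5/9 + 4*x/3 + C1*exp(x) + C2*exp(-3*x).
Apply the initial conditions: y(0) = 5/9 + C1 + C2 = -4 and y'(0) = 4/3 + C1 - 3*C2 = -1. Solving gives C1 = -4, C2 = -5/9.

y = 5/9 - 4*exp(x) - 5*exp(-3*x)/9 + 4*x/3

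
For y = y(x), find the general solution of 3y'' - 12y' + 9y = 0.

y = C1*exp(3*x) + C2*exp(x)

Divide through by 3: y'' - 4y' + 3y = 0.
Characteristic equation r² - 4r + 3 = 0 factors as (r - 3)(r - 1) = 0, so r = 3, 1.
Hence y_h = C1*exp(3*x) + C2*exp(x).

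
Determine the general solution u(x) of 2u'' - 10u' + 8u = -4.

u = -1/2 + C1*exp(4*x) + C2*exp(x)

Divide through by 2: u'' - 5u' + 4u = -2.
Characteristic equation r² - 5r + 4 = 0 factors as (r - 4)(r - 1) = 0, so r = 4, 1.
Hence u_h = C1*exp(4*x) + C2*exp(x).
For the particular solution try u_p = A0. Substituting and matching coefficients of each power of x gives A0 = -1/2, so u_p = -1/2.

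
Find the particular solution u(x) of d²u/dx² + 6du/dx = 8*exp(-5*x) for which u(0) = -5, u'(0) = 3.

Characteristic equation r² + 6r = 0 factors as (r + 6)r = 0, so r = -6, 0.
Hence u_h = C1*exp(-6*x) + C2.
Try u_p = A*exp(-5*x). Substituting into the equation and dividing by exp(-5*x) gives A = -8/5, so u_p = -8*exp(-5*x)/5.
General solution: u = C2 - 8*exp(-5*x)/5 + C1*exp(-6*x).
Apply the initial conditions: u(0) = -8/5 + C1 + C2 = -5 and u'(0) = 8 - 6*C1 = 3. Solving gives C1 = 5/6, C2 = -127/30.

u = -127/30 - 8*exp(-5*x)/5 + 5*exp(-6*x)/6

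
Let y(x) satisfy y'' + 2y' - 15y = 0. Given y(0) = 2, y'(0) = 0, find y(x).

Characteristic equation r² + 2r - 15 = 0 factors as (r + 5)(r - 3) = 0, so r = -5, 3.
Hence y_h = C1*exp(-5*x) + C2*exp(3*x).
Apply the initial conditions: y(0) = C1 + C2 = 2 and y'(0) = -5*C1 + 3*C2 = 0. Solving gives C1 = 3/4, C2 = 5/4.

y = 3*exp(-5*x)/4 + 5*exp(3*x)/4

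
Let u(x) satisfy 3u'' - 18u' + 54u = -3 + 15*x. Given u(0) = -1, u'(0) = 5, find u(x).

Divide through by 3: u'' - 6u' + 18u = -1 + 5*x.
Characteristic equation r² - 6r + 18 = 0 has discriminant (-6)² - 4·(18) = -36 < 0, so r = 3 ± 3i.
Hence u_h = C1*cos(3*x)*exp(3*x) + C2*exp(3*x)*sin(3*x).
For the particular solution try u_p = A0 + A1*x. Substituting and matching coefficients of each power of x gives A0 = 1/27, A1 = 5/18, so u_p = 1/27 + 5*x/18.
General solution: u = 1/27 + 5*x/18 + C1*cos(3*x)*exp(3*x) + C2*exp(3*x)*sin(3*x).
Apply the initial conditions: u(0) = 1/27 + C1 = -1 and u'(0) = 5/18 + 3*C1 + 3*C2 = 5. Solving gives C1 = -28/27, C2 = 47/18.

u = 1/27 + 5*x/18 - 28*cos(3*x)*exp(3*x)/27 + 47*exp(3*x)*sin(3*x)/18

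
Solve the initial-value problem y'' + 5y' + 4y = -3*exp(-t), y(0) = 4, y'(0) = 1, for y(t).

y = -2*exp(-4*t) + 6*exp(-t) - t*exp(-t)

Characteristic equation r² + 5r + 4 = 0 factors as (r + 4)(r + 1) = 0, so r = -4, -1.
Hence y_h = C1*exp(-4*t) + C2*exp(-t).
Since exp(-t) solves the homogeneous equation (r = -1 is a root of multiplicity 1), multiply the trial by t. Try y_p = A*t*exp(-t). Substituting into the equation and dividing by exp(-t) gives A = -1, so y_p = -t*exp(-t).
General solution: y = C1*exp(-4*t) + C2*exp(-t) - t*exp(-t).
Apply the initial conditions: y(0) = C1 + C2 = 4 and y'(0) = -1 - C2 - 4*C1 = 1. Solving gives C1 = -2, C2 = 6.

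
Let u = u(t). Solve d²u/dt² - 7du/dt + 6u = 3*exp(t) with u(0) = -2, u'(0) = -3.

u = -48*exp(t)/25 - 2*exp(6*t)/25 - 3*t*exp(t)/5

Characteristic equation r² - 7r + 6 = 0 factors as (r - 6)(r - 1) = 0, so r = 6, 1.
Hence u_h = C1*exp(6*t) + C2*exp(t).
Since exp(t) solves the homogeneous equation (r = 1 is a root of multiplicity 1), multiply the trial by t. Try u_p = A*t*exp(t). Substituting into the equation and dividing by exp(t) gives A = -3/5, so u_p = -3*t*exp(t)/5.
General solution: u = C1*exp(6*t) + C2*exp(t) - 3*t*exp(t)/5.
Apply the initial conditions: u(0) = C1 + C2 = -2 and u'(0) = -3/5 + C2 + 6*C1 = -3. Solving gives C1 = -2/25, C2 = -48/25.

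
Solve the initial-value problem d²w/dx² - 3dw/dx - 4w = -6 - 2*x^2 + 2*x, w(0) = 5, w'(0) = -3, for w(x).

w = 43/16 + x**2/2 - 5*x/4 + 9*exp(4*x)/80 + 11*exp(-x)/5

Characteristic equation r² - 3r - 4 = 0 factors as (r + 1)(r - 4) = 0, so r = -1, 4.
Hence w_h = C1*exp(-x) + C2*exp(4*x).
For the particular solution try w_p = A0 + A1*x + A2*x^2. Substituting and matching coefficients of each power of x gives A0 = 43/16, A1 = -5/4, A2 = 1/2, so w_p = 43/16 + x^2/2 - 5*x/4.
General solution: w = 43/16 + x^2/2 - 5*x/4 + C1*exp(-x) + C2*exp(4*x).
Apply the initial conditions: w(0) = 43/16 + C1 + C2 = 5 and w'(0) = -5/4 - C1 + 4*C2 = -3. Solving gives C1 = 11/5, C2 = 9/80.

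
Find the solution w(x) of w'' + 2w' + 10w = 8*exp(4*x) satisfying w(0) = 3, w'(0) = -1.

Characteristic equation r² + 2r + 10 = 0 has discriminant (2)² - 4·(10) = -36 < 0, so r = -1 ± 3i.
Hence w_h = C1*cos(3*x)*exp(-x) + C2*exp(-x)*sin(3*x).
Try w_p = A*exp(4*x). Substituting into the equation and dividing by exp(4*x) gives A = 4/17, so w_p = 4*exp(4*x)/17.
General solution: w = 4*exp(4*x)/17 + C1*cos(3*x)*exp(-x) + C2*exp(-x)*sin(3*x).
Apply the initial conditions: w(0) = 4/17 + C1 = 3 and w'(0) = 16/17 - C1 + 3*C2 = -1. Solving gives C1 = 47/17, C2 = 14/51.

w = 4*exp(4*x)/17 + 14*exp(-x)*sin(3*x)/51 + 47*cos(3*x)*exp(-x)/17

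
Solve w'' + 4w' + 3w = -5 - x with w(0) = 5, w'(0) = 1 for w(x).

w = -11/9 + 10*exp(-x) - 34*exp(-3*x)/9 - x/3

Characteristic equation r² + 4r + 3 = 0 factors as (r + 1)(r + 3) = 0, so r = -1, -3.
Hence w_h = C1*exp(-x) + C2*exp(-3*x).
For the particular solution try w_p = A0 + A1*x. Substituting and matching coefficients of each power of x gives A0 = -11/9, A1 = -1/3, so w_p = -11/9 - x/3.
General solution: w = -11/9 - x/3 + C1*exp(-x) + C2*exp(-3*x).
Apply the initial conditions: w(0) = -11/9 + C1 + C2 = 5 and w'(0) = -1/3 - C1 - 3*C2 = 1. Solving gives C1 = 10, C2 = -34/9.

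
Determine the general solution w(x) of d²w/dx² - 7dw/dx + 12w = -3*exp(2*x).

Characteristic equation r² - 7r + 12 = 0 factors as (r - 3)(r - 4) = 0, so r = 3, 4.
Hence w_h = C1*exp(3*x) + C2*exp(4*x).
Try w_p = A*exp(2*x). Substituting into the equation and dividing by exp(2*x) gives A = -3/2, so w_p = -3*exp(2*x)/2.

w = -3*exp(2*x)/2 + C1*exp(3*x) + C2*exp(4*x)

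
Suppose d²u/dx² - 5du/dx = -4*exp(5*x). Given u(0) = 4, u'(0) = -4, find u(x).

Characteristic equation r² - 5r = 0 factors as (r - 5)r = 0, so r = 5, 0.
Hence u_h = C1*exp(5*x) + C2.
Since exp(5*x) solves the homogeneous equation (r = 5 is a root of multiplicity 1), multiply the trial by x. Try u_p = A*x*exp(5*x). Substituting into the equation and dividing by exp(5*x) gives A = -4/5, so u_p = -4*x*exp(5*x)/5.
General solution: u = C2 + C1*exp(5*x) - 4*x*exp(5*x)/5.
Apply the initial conditions: u(0) = C1 + C2 = 4 and u'(0) = -4/5 + 5*C1 = -4. Solving gives C1 = -16/25, C2 = 116/25.

u = 116/25 - 16*exp(5*x)/25 - 4*x*exp(5*x)/5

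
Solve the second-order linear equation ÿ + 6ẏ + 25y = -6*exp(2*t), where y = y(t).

Characteristic equation r² + 6r + 25 = 0 has discriminant (6)² - 4·(25) = -64 < 0, so r = -3 ± 4i.
Hence y_h = C1*cos(4*t)*exp(-3*t) + C2*exp(-3*t)*sin(4*t).
Try y_p = A*exp(2*t). Substituting into the equation and dividing by exp(2*t) gives A = -6/41, so y_p = -6*exp(2*t)/41.

y = -6*exp(2*t)/41 + C1*cos(4*t)*exp(-3*t) + C2*exp(-3*t)*sin(4*t)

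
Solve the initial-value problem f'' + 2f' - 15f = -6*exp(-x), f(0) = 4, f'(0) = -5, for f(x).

f = 3*exp(-x)/8 + 27*exp(3*x)/16 + 31*exp(-5*x)/16

Characteristic equation r² + 2r - 15 = 0 factors as (r + 5)(r - 3) = 0, so r = -5, 3.
Hence f_h = C1*exp(-5*x) + C2*exp(3*x).
Try f_p = A*exp(-x). Substituting into the equation and dividing by exp(-x) gives A = 3/8, so f_p = 3*exp(-x)/8.
General solution: f = 3*exp(-x)/8 + C1*exp(-5*x) + C2*exp(3*x).
Apply the initial conditions: f(0) = 3/8 + C1 + C2 = 4 and f'(0) = -3/8 - 5*C1 + 3*C2 = -5. Solving gives C1 = 31/16, C2 = 27/16.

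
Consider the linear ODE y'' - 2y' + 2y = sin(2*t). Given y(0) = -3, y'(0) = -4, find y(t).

y = -sin(2*t)/10 + cos(2*t)/5 - 16*cos(t)*exp(t)/5 - 3*exp(t)*sin(t)/5

Characteristic equation r² - 2r + 2 = 0 has discriminant (-2)² - 4·(2) = -4 < 0, so r = 1 ± i.
Hence y_h = C1*cos(t)*exp(t) + C2*exp(t)*sin(t).
Try y_p = A*cos(2*t) + B*sin(2*t). Substituting and equating the coefficients of cos(2t) and sin(2t) gives A = 1/5, B = -1/10, so y_p = -sin(2*t)/10 + cos(2*t)/5.
General solution: y = -sin(2*t)/10 + cos(2*t)/5 + C1*cos(t)*exp(t) + C2*exp(t)*sin(t).
Apply the initial conditions: y(0) = 1/5 + C1 = -3 and y'(0) = -1/5 + C1 + C2 = -4. Solving gives C1 = -16/5, C2 = -3/5.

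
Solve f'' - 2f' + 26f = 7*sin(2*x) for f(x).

f = 7*cos(2*x)/125 + 77*sin(2*x)/250 + C1*cos(5*x)*exp(x) + C2*exp(x)*sin(5*x)

Characteristic equation r² - 2r + 26 = 0 has discriminant (-2)² - 4·(26) = -100 < 0, so r = 1 ± 5i.
Hence f_h = C1*cos(5*x)*exp(x) + C2*exp(x)*sin(5*x).
Try f_p = A*cos(2*x) + B*sin(2*x). Substituting and equating the coefficients of cos(2x) and sin(2x) gives A = 7/125, B = 77/250, so f_p = 7*cos(2*x)/125 + 77*sin(2*x)/250.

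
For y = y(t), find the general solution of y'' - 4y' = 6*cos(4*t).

Characteristic equation r² - 4r = 0 factors as (r - 4)r = 0, so r = 4, 0.
Hence y_h = C1*exp(4*t) + C2.
Try y_p = A*cos(4*t) + B*sin(4*t). Substituting and equating the coefficients of cos(4t) and sin(4t) gives A = -3/16, B = -3/16, so y_p = -3*cos(4*t)/16 - 3*sin(4*t)/16.

y = C2 - 3*cos(4*t)/16 - 3*sin(4*t)/16 + C1*exp(4*t)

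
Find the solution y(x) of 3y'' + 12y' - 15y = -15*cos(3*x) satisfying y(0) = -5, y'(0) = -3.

Divide through by 3: y'' + 4y' - 5y = -5*cos(3*x).
Characteristic equation r² + 4r - 5 = 0 factors as (r - 1)(r + 5) = 0, so r = 1, -5.
Hence y_h = C1*exp(x) + C2*exp(-5*x).
Try y_p = A*cos(3*x) + B*sin(3*x). Substituting and equating the coefficients of cos(3x) and sin(3x) gives A = 7/34, B = -3/17, so y_p = -3*sin(3*x)/17 + 7*cos(3*x)/34.
General solution: y = -3*sin(3*x)/17 + 7*cos(3*x)/34 + C1*exp(x) + C2*exp(-5*x).
Apply the initial conditions: y(0) = 7/34 + C1 + C2 = -5 and y'(0) = -9/17 + C1 - 5*C2 = -3. Solving gives C1 = -19/4, C2 = -31/68.

y = -31*exp(-5*x)/68 - 19*exp(x)/4 - 3*sin(3*x)/17 + 7*cos(3*x)/34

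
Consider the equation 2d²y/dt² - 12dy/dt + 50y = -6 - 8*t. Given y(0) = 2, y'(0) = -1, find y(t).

y = -99/625 - 4*t/25 - 1143*exp(3*t)*sin(4*t)/625 + 1349*cos(4*t)*exp(3*t)/625

Divide through by 2: y'' - 6y' + 25y = -3 - 4*t.
Characteristic equation r² - 6r + 25 = 0 has discriminant (-6)² - 4·(25) = -64 < 0, so r = 3 ± 4i.
Hence y_h = C1*cos(4*t)*exp(3*t) + C2*exp(3*t)*sin(4*t).
For the particular solution try y_p = A0 + A1*t. Substituting and matching coefficients of each power of t gives A0 = -99/625, A1 = -4/25, so y_p = -99/625 - 4*t/25.
General solution: y = -99/625 - 4*t/25 + C1*cos(4*t)*exp(3*t) + C2*exp(3*t)*sin(4*t).
Apply the initial conditions: y(0) = -99/625 + C1 = 2 and y'(0) = -4/25 + 3*C1 + 4*C2 = -1. Solving gives C1 = 1349/625, C2 = -1143/625.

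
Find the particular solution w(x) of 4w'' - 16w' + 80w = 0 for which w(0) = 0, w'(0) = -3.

Divide through by 4: w'' - 4w' + 20w = 0.
Characteristic equation r² - 4r + 20 = 0 has discriminant (-4)² - 4·(20) = -64 < 0, so r = 2 ± 4i.
Hence w_h = C1*cos(4*x)*exp(2*x) + C2*exp(2*x)*sin(4*x).
Apply the initial conditions: w(0) = C1 = 0 and w'(0) = 2*C1 + 4*C2 = -3. Solving gives C1 = 0, C2 = -3/4.

w = -3*exp(2*x)*sin(4*x)/4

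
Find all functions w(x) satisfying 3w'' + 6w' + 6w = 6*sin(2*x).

Divide through by 3: w'' + 2w' + 2w = 2*sin(2*x).
Characteristic equation r² + 2r + 2 = 0 has discriminant (2)² - 4·(2) = -4 < 0, so r = -1 ± i.
Hence w_h = C1*cos(x)*exp(-x) + C2*exp(-x)*sin(x).
Try w_p = A*cos(2*x) + B*sin(2*x). Substituting and equating the coefficients of cos(2x) and sin(2x) gives A = -2/5, B = -1/5, so w_p = -2*cos(2*x)/5 - sin(2*x)/5.

w = -2*cos(2*x)/5 - sin(2*x)/5 + C1*cos(x)*exp(-x) + C2*exp(-x)*sin(x)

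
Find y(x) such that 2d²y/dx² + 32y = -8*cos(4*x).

y = C1*cos(4*x) + C2*sin(4*x) - x*sin(4*x)/2

Divide through by 2: y'' + 16y = -4*cos(4*x).
Characteristic equation r² + 16 = 0 has discriminant (0)² - 4·(16) = -64 < 0, so r = ± 4i.
Hence y_h = C1*cos(4*x) + C2*sin(4*x).
Since ±4i are characteristic roots, multiply the trial by x. Try y_p = x*(A*cos(4*x) + B*sin(4*x)). Substituting and equating the coefficients of cos(4x) and sin(4x) gives A = 0, B = -1/2, so y_p = -x*sin(4*x)/2.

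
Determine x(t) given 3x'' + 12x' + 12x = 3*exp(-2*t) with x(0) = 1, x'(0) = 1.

x = t**2*exp(-2*t)/2 + 3*t*exp(-2*t) + exp(-2*t)

Divide through by 3: x'' + 4x' + 4x = exp(-2*t).
Characteristic equation r² + 4r + 4 = 0 has discriminant (4)² - 4·(4) = 0, so r = -2 is a repeated root.
Hence x_h = (C1 + C2*t)*exp(-2*t).
Since exp(-2*t) solves the homogeneous equation (r = -2 is a root of multiplicity 2), multiply the trial by t^2. Try x_p = A*t^2*exp(-2*t). Substituting into the equation and dividing by exp(-2*t) gives A = 1/2, so x_p = t^2*exp(-2*t)/2.
General solution: x = C1*exp(-2*t) + t^2*exp(-2*t)/2 + C2*t*exp(-2*t).
Apply the initial conditions: x(0) = C1 = 1 and x'(0) = C2 - 2*C1 = 1. Solving gives C1 = 1, C2 = 3.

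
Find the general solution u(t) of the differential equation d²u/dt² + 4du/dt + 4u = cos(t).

u = 3*cos(t)/25 + 4*sin(t)/25 + C1*exp(-2*t) + C2*t*exp(-2*t)

Characteristic equation r² + 4r + 4 = 0 has discriminant (4)² - 4·(4) = 0, so r = -2 is a repeated root.
Hence u_h = (C1 + C2*t)*exp(-2*t).
Try u_p = A*cos(t) + B*sin(t). Substituting and equating the coefficients of cos(t) and sin(t) gives A = 3/25, B = 4/25, so u_p = 3*cos(t)/25 + 4*sin(t)/25.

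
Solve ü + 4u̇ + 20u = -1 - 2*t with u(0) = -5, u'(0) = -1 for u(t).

Characteristic equation r² + 4r + 20 = 0 has discriminant (4)² - 4·(20) = -64 < 0, so r = -2 ± 4i.
Hence u_h = C1*cos(4*t)*exp(-2*t) + C2*exp(-2*t)*sin(4*t).
For the particular solution try u_p = A0 + A1*t. Substituting and matching coefficients of each power of t gives A0 = -3/100, A1 = -1/10, so u_p = -3/100 - t/10.
General solution: u = -3/100 - t/10 + C1*cos(4*t)*exp(-2*t) + C2*exp(-2*t)*sin(4*t).
Apply the initial conditions: u(0) = -3/100 + C1 = -5 and u'(0) = -1/10 - 2*C1 + 4*C2 = -1. Solving gives C1 = -497/100, C2 = -271/100.

u = -3/100 - t/10 - 497*cos(4*t)*exp(-2*t)/100 - 271*exp(-2*t)*sin(4*t)/100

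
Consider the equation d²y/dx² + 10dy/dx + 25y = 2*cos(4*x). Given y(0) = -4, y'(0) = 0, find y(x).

Characteristic equation r² + 10r + 25 = 0 has discriminant (10)² - 4·(25) = 0, so r = -5 is a repeated root.
Hence y_h = (C1 + C2*x)*exp(-5*x).
Try y_p = A*cos(4*x) + B*sin(4*x). Substituting and equating the coefficients of cos(4x) and sin(4x) gives A = 18/1681, B = 80/1681, so y_p = 18*cos(4*x)/1681 + 80*sin(4*x)/1681.
General solution: y = 18*cos(4*x)/1681 + 80*sin(4*x)/1681 + C1*exp(-5*x) + C2*x*exp(-5*x).
Apply the initial conditions: y(0) = 18/1681 + C1 = -4 and y'(0) = 320/1681 + C2 - 5*C1 = 0. Solving gives C1 = -6742/1681, C2 = -830/41.

y = -6742*exp(-5*x)/1681 + 18*cos(4*x)/1681 + 80*sin(4*x)/1681 - 830*x*exp(-5*x)/41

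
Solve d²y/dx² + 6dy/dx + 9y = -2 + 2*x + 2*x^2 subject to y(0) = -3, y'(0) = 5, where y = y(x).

Characteristic equation r² + 6r + 9 = 0 has discriminant (6)² - 4·(9) = 0, so r = -3 is a repeated root.
Hence y_h = (C1 + C2*x)*exp(-3*x).
For the particular solution try y_p = A0 + A1*x + A2*x^2. Substituting and matching coefficients of each power of x gives A0 = -2/9, A1 = -2/27, A2 = 2/9, so y_p = -2/9 - 2*x/27 + 2*x^2/9.
General solution: y = -2/9 - 2*x/27 + 2*x^2/9 + C1*exp(-3*x) + C2*x*exp(-3*x).
Apply the initial conditions: y(0) = -2/9 + C1 = -3 and y'(0) = -2/27 + C2 - 3*C1 = 5. Solving gives C1 = -25/9, C2 = -88/27.

y = -2/9 - 25*exp(-3*x)/9 - 2*x/27 + 2*x**2/9 - 88*x*exp(-3*x)/27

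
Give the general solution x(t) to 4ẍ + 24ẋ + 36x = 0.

Divide through by 4: x'' + 6x' + 9x = 0.
Characteristic equation r² + 6r + 9 = 0 has discriminant (6)² - 4·(9) = 0, so r = -3 is a repeated root.
Hence x_h = (C1 + C2*t)*exp(-3*t).

x = C1*exp(-3*t) + C2*t*exp(-3*t)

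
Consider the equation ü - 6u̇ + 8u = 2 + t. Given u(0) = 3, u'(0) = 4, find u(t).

Characteristic equation r² - 6r + 8 = 0 factors as (r - 4)(r - 2) = 0, so r = 4, 2.
Hence u_h = C1*exp(4*t) + C2*exp(2*t).
For the particular solution try u_p = A0 + A1*t. Substituting and matching coefficients of each power of t gives A0 = 11/32, A1 = 1/8, so u_p = 11/32 + t/8.
General solution: u = 11/32 + t/8 + C1*exp(4*t) + C2*exp(2*t).
Apply the initial conditions: u(0) = 11/32 + C1 + C2 = 3 and u'(0) = 1/8 + 2*C2 + 4*C1 = 4. Solving gives C1 = -23/32, C2 = 27/8.

u = 11/32 - 23*exp(4*t)/32 + t/8 + 27*exp(2*t)/8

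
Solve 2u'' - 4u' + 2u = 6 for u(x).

u = 3 + C1*exp(x) + C2*x*exp(x)

Divide through by 2: u'' - 2u' + u = 3.
Characteristic equation r² - 2r + 1 = 0 has discriminant (-2)² - 4·(1) = 0, so r = 1 is a repeated root.
Hence u_h = (C1 + C2*x)*exp(x).
For the particular solution try u_p = A0. Substituting and matching coefficients of each power of x gives A0 = 3, so u_p = 3.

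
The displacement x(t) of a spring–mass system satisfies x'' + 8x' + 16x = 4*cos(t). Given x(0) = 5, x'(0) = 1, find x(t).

Characteristic equation r² + 8r + 16 = 0 has discriminant (8)² - 4·(16) = 0, so r = -4 is a repeated root.
Hence x_h = (C1 + C2*t)*exp(-4*t).
Try x_p = A*cos(t) + B*sin(t). Substituting and equating the coefficients of cos(t) and sin(t) gives A = 60/289, B = 32/289, so x_p = 32*sin(t)/289 + 60*cos(t)/289.
General solution: x = 32*sin(t)/289 + 60*cos(t)/289 + C1*exp(-4*t) + C2*t*exp(-4*t).
Apply the initial conditions: x(0) = 60/289 + C1 = 5 and x'(0) = 32/289 + C2 - 4*C1 = 1. Solving gives C1 = 1385/289, C2 = 341/17.

x = 32*sin(t)/289 + 60*cos(t)/289 + 1385*exp(-4*t)/289 + 341*t*exp(-4*t)/17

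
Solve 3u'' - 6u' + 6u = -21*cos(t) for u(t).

u = -7*cos(t)/5 + 14*sin(t)/5 + C1*cos(t)*exp(t) + C2*exp(t)*sin(t)

Divide through by 3: u'' - 2u' + 2u = -7*cos(t).
Characteristic equation r² - 2r + 2 = 0 has discriminant (-2)² - 4·(2) = -4 < 0, so r = 1 ± i.
Hence u_h = C1*cos(t)*exp(t) + C2*exp(t)*sin(t).
Try u_p = A*cos(t) + B*sin(t). Substituting and equating the coefficients of cos(t) and sin(t) gives A = -7/5, B = 14/5, so u_p = -7*cos(t)/5 + 14*sin(t)/5.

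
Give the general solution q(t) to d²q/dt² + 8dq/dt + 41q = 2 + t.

q = 74/1681 + t/41 + C1*cos(5*t)*exp(-4*t) + C2*exp(-4*t)*sin(5*t)

Characteristic equation r² + 8r + 41 = 0 has discriminant (8)² - 4·(41) = -100 < 0, so r = -4 ± 5i.
Hence q_h = C1*cos(5*t)*exp(-4*t) + C2*exp(-4*t)*sin(5*t).
For the particular solution try q_p = A0 + A1*t. Substituting and matching coefficients of each power of t gives A0 = 74/1681, A1 = 1/41, so q_p = 74/1681 + t/41.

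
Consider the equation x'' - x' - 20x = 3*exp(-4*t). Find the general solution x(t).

x = C1*exp(-4*t) + C2*exp(5*t) - t*exp(-4*t)/3

Characteristic equation r² - r - 20 = 0 factors as (r + 4)(r - 5) = 0, so r = -4, 5.
Hence x_h = C1*exp(-4*t) + C2*exp(5*t).
Since exp(-4*t) solves the homogeneous equation (r = -4 is a root of multiplicity 1), multiply the trial by t. Try x_p = A*t*exp(-4*t). Substituting into the equation and dividing by exp(-4*t) gives A = -1/3, so x_p = -t*exp(-4*t)/3.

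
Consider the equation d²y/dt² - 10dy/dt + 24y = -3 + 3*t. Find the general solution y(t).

Characteristic equation r² - 10r + 24 = 0 factors as (r - 4)(r - 6) = 0, so r = 4, 6.
Hence y_h = C1*exp(4*t) + C2*exp(6*t).
For the particular solution try y_p = A0 + A1*t. Substituting and matching coefficients of each power of t gives A0 = -7/96, A1 = 1/8, so y_p = -7/96 + t/8.

y = -7/96 + t/8 + C1*exp(4*t) + C2*exp(6*t)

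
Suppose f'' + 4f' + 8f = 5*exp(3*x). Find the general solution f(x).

f = 5*exp(3*x)/29 + C1*cos(2*x)*exp(-2*x) + C2*exp(-2*x)*sin(2*x)

Characteristic equation r² + 4r + 8 = 0 has discriminant (4)² - 4·(8) = -16 < 0, so r = -2 ± 2i.
Hence f_h = C1*cos(2*x)*exp(-2*x) + C2*exp(-2*x)*sin(2*x).
Try f_p = A*exp(3*x). Substituting into the equation and dividing by exp(3*x) gives A = 5/29, so f_p = 5*exp(3*x)/29.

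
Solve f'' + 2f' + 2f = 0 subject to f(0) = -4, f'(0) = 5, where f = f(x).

f = exp(-x)*sin(x) - 4*cos(x)*exp(-x)

Characteristic equation r² + 2r + 2 = 0 has discriminant (2)² - 4·(2) = -4 < 0, so r = -1 ± i.
Hence f_h = C1*cos(x)*exp(-x) + C2*exp(-x)*sin(x).
Apply the initial conditions: f(0) = C1 = -4 and f'(0) = C2 - C1 = 5. Solving gives C1 = -4, C2 = 1.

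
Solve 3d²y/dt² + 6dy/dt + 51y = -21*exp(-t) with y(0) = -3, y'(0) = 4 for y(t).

Divide through by 3: y'' + 2y' + 17y = -7*exp(-t).
Characteristic equation r² + 2r + 17 = 0 has discriminant (2)² - 4·(17) = -64 < 0, so r = -1 ± 4i.
Hence y_h = C1*cos(4*t)*exp(-t) + C2*exp(-t)*sin(4*t).
Try y_p = A*exp(-t). Substituting into the equation and dividing by exp(-t) gives A = -7/16, so y_p = -7*exp(-t)/16.
General solution: y = -7*exp(-t)/16 + C1*cos(4*t)*exp(-t) + C2*exp(-t)*sin(4*t).
Apply the initial conditions: y(0) = -7/16 + C1 = -3 and y'(0) = 7/16 - C1 + 4*C2 = 4. Solving gives C1 = -41/16, C2 = 1/4.

y = -7*exp(-t)/16 - 41*cos(4*t)*exp(-t)/16 + exp(-t)*sin(4*t)/4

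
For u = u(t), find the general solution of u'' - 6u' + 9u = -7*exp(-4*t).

u = -exp(-4*t)/7 + C1*exp(3*t) + C2*t*exp(3*t)

Characteristic equation r² - 6r + 9 = 0 has discriminant (-6)² - 4·(9) = 0, so r = 3 is a repeated root.
Hence u_h = (C1 + C2*t)*exp(3*t).
Try u_p = A*exp(-4*t). Substituting into the equation and dividing by exp(-4*t) gives A = -1/7, so u_p = -exp(-4*t)/7.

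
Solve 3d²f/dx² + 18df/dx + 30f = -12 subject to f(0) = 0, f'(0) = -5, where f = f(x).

Divide through by 3: f'' + 6f' + 10f = -4.
Characteristic equation r² + 6r + 10 = 0 has discriminant (6)² - 4·(10) = -4 < 0, so r = -3 ± i.
Hence f_h = C1*cos(x)*exp(-3*x) + C2*exp(-3*x)*sin(x).
For the particular solution try f_p = A0. Substituting and matching coefficients of each power of x gives A0 = -2/5, so f_p = -2/5.
General solution: f = -2/5 + C1*cos(x)*exp(-3*x) + C2*exp(-3*x)*sin(x).
Apply the initial conditions: f(0) = -2/5 + C1 = 0 and f'(0) = C2 - 3*C1 = -5. Solving gives C1 = 2/5, C2 = -19/5.

f = -2/5 - 19*exp(-3*x)*sin(x)/5 + 2*cos(x)*exp(-3*x)/5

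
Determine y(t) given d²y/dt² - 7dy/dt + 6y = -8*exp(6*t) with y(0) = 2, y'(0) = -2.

y = -12*exp(6*t)/25 + 62*exp(t)/25 - 8*t*exp(6*t)/5

Characteristic equation r² - 7r + 6 = 0 factors as (r - 6)(r - 1) = 0, so r = 6, 1.
Hence y_h = C1*exp(6*t) + C2*exp(t).
Since exp(6*t) solves the homogeneous equation (r = 6 is a root of multiplicity 1), multiply the trial by t. Try y_p = A*t*exp(6*t). Substituting into the equation and dividing by exp(6*t) gives A = -8/5, so y_p = -8*t*exp(6*t)/5.
General solution: y = C1*exp(6*t) + C2*exp(t) - 8*t*exp(6*t)/5.
Apply the initial conditions: y(0) = C1 + C2 = 2 and y'(0) = -8/5 + C2 + 6*C1 = -2. Solving gives C1 = -12/25, C2 = 62/25.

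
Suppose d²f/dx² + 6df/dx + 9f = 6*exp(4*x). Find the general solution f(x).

f = 6*exp(4*x)/49 + C1*exp(-3*x) + C2*x*exp(-3*x)

Characteristic equation r² + 6r + 9 = 0 has discriminant (6)² - 4·(9) = 0, so r = -3 is a repeated root.
Hence f_h = (C1 + C2*x)*exp(-3*x).
Try f_p = A*exp(4*x). Substituting into the equation and dividing by exp(4*x) gives A = 6/49, so f_p = 6*exp(4*x)/49.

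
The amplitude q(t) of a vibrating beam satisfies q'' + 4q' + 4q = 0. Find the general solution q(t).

Characteristic equation r² + 4r + 4 = 0 has discriminant (4)² - 4·(4) = 0, so r = -2 is a repeated root.
Hence q_h = (C1 + C2*t)*exp(-2*t).

q = C1*exp(-2*t) + C2*t*exp(-2*t)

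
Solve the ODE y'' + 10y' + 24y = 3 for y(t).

Characteristic equation r² + 10r + 24 = 0 factors as (r + 4)(r + 6) = 0, so r = -4, -6.
Hence y_h = C1*exp(-4*t) + C2*exp(-6*t).
For the particular solution try y_p = A0. Substituting and matching coefficients of each power of t gives A0 = 1/8, so y_p = 1/8.

y = 1/8 + C1*exp(-4*t) + C2*exp(-6*t)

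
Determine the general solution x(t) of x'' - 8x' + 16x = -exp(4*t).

Characteristic equation r² - 8r + 16 = 0 has discriminant (-8)² - 4·(16) = 0, so r = 4 is a repeated root.
Hence x_h = (C1 + C2*t)*exp(4*t).
Since exp(4*t) solves the homogeneous equation (r = 4 is a root of multiplicity 2), multiply the trial by t^2. Try x_p = A*t^2*exp(4*t). Substituting into the equation and dividing by exp(4*t) gives A = -1/2, so x_p = -t^2*exp(4*t)/2.

x = C1*exp(4*t) - t**2*exp(4*t)/2 + C2*t*exp(4*t)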